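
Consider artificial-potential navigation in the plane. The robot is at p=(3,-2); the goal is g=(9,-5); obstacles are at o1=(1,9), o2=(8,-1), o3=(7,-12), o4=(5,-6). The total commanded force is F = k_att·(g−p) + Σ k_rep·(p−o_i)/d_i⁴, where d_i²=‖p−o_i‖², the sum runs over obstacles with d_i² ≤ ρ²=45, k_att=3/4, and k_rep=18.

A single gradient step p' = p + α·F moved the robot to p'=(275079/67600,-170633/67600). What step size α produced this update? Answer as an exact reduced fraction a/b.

F_att = 3/4·(g−p) = 3/4·(6,-3) = (4.5000,-2.2500)
o1: d²=125 > ρ²=45 → inactive
o2: d²=26 ≤ ρ²=45; F_rep = 18·(-5,-1)/26² = (-0.1331,-0.0266)
o3: d²=116 > ρ²=45 → inactive
o4: d²=20 ≤ ρ²=45; F_rep = 18·(-2,4)/20² = (-0.0900,0.1800)
F = F_att + ΣF_rep = (4.2769,-2.0966)
Δp = p'−p = (1.0692,-0.5242); α = Δx/Fx = (72279/67600) / (72279/16900) = 1/4
check: Δy/Fy = (-35433/67600) / (-35433/16900) = 1/4 ✓

α = 1/4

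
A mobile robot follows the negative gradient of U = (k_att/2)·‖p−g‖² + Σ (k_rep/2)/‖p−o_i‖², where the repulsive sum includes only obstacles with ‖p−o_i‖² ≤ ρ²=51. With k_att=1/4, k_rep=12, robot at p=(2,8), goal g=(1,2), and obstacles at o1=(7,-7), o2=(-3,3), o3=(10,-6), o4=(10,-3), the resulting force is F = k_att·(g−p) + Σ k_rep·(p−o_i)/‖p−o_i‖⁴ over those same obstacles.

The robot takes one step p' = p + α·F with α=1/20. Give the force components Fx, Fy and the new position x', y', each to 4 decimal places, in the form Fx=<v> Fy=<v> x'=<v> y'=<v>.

Fx=-0.2260 Fy=-1.4760 x'=1.9887 y'=7.9262

F_att = 1/4·(g−p) = 1/4·(-1,-6) = (-0.2500,-1.5000)
o1: d²=250 > ρ²=51 → inactive
o2: d²=50 ≤ ρ²=51; F_rep = 12·(5,5)/50² = (0.0240,0.0240)
o3: d²=260 > ρ²=51 → inactive
o4: d²=185 > ρ²=51 → inactive
F = F_att + ΣF_rep = (-0.2260,-1.4760)
p' = p + 1/20·F = (1.9887,7.9262)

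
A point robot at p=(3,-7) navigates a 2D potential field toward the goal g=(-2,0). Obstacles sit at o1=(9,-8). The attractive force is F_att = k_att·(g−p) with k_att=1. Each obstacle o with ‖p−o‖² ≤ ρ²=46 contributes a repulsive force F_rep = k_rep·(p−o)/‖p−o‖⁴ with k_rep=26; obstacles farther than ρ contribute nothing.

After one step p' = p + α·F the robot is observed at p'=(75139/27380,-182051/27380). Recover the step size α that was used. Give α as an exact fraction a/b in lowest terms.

α = 1/20

F_att = 1·(g−p) = 1·(-5,7) = (-5.0000,7.0000)
o1: d²=37 ≤ ρ²=46; F_rep = 26·(-6,1)/37² = (-0.1140,0.0190)
F = F_att + ΣF_rep = (-5.1140,7.0190)
Δp = p'−p = (-0.2557,0.3509); α = Δx/Fx = (-7001/27380) / (-7001/1369) = 1/20
check: Δy/Fy = (9609/27380) / (9609/1369) = 1/20 ✓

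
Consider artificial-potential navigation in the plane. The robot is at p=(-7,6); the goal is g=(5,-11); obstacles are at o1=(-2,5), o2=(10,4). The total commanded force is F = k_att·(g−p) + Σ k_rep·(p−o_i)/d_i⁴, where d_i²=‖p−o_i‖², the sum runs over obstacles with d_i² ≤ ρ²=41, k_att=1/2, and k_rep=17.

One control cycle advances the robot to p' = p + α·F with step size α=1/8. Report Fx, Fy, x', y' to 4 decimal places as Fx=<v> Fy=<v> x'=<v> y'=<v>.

F_att = 1/2·(g−p) = 1/2·(12,-17) = (6.0000,-8.5000)
o1: d²=26 ≤ ρ²=41; F_rep = 17·(-5,1)/26² = (-0.1257,0.0251)
o2: d²=293 > ρ²=41 → inactive
F = F_att + ΣF_rep = (5.8743,-8.4749)
p' = p + 1/8·F = (-6.2657,4.9406)

Fx=5.8743 Fy=-8.4749 x'=-6.2657 y'=4.9406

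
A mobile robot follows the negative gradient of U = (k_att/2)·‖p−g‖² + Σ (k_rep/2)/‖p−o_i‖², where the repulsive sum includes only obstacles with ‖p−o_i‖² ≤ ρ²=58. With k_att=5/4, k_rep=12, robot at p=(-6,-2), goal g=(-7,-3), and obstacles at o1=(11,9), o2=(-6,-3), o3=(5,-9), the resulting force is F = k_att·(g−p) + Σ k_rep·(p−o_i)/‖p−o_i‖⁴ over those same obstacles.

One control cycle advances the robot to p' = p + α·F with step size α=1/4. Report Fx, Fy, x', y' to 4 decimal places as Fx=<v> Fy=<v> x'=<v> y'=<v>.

F_att = 5/4·(g−p) = 5/4·(-1,-1) = (-1.2500,-1.2500)
o1: d²=410 > ρ²=58 → inactive
o2: d²=1 ≤ ρ²=58; F_rep = 12·(0,1)/1² = (0.0000,12.0000)
o3: d²=170 > ρ²=58 → inactive
F = F_att + ΣF_rep = (-1.2500,10.7500)
p' = p + 1/4·F = (-6.3125,0.6875)

Fx=-1.2500 Fy=10.7500 x'=-6.3125 y'=0.6875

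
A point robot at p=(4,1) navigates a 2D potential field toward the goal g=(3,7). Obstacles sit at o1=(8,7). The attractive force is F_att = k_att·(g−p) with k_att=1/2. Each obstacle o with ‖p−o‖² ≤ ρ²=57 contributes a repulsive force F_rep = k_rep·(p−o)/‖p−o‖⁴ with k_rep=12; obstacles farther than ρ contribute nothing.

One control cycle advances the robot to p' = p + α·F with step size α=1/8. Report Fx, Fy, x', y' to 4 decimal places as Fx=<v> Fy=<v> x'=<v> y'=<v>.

Fx=-0.5178 Fy=2.9734 x'=3.9353 y'=1.3717

F_att = 1/2·(g−p) = 1/2·(-1,6) = (-0.5000,3.0000)
o1: d²=52 ≤ ρ²=57; F_rep = 12·(-4,-6)/52² = (-0.0178,-0.0266)
F = F_att + ΣF_rep = (-0.5178,2.9734)
p' = p + 1/8·F = (3.9353,1.3717)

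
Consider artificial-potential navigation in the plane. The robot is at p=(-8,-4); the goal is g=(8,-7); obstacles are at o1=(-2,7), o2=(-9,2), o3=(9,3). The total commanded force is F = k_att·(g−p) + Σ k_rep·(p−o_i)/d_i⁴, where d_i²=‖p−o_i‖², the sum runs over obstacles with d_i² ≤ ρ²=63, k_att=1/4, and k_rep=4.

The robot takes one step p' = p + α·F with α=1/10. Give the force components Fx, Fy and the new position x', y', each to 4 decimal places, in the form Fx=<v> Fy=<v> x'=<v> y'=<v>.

Fx=4.0029 Fy=-0.7675 x'=-7.5997 y'=-4.0768

F_att = 1/4·(g−p) = 1/4·(16,-3) = (4.0000,-0.7500)
o1: d²=157 > ρ²=63 → inactive
o2: d²=37 ≤ ρ²=63; F_rep = 4·(1,-6)/37² = (0.0029,-0.0175)
o3: d²=338 > ρ²=63 → inactive
F = F_att + ΣF_rep = (4.0029,-0.7675)
p' = p + 1/10·F = (-7.5997,-4.0768)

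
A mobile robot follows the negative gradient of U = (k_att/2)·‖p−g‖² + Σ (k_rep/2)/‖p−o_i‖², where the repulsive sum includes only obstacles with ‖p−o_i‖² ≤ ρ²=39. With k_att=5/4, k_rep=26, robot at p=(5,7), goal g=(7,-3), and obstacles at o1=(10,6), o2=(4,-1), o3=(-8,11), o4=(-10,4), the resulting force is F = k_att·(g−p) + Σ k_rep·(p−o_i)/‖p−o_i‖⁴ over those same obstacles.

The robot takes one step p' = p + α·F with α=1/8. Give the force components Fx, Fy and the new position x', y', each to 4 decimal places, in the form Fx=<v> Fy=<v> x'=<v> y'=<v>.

F_att = 5/4·(g−p) = 5/4·(2,-10) = (2.5000,-12.5000)
o1: d²=26 ≤ ρ²=39; F_rep = 26·(-5,1)/26² = (-0.1923,0.0385)
o2: d²=65 > ρ²=39 → inactive
o3: d²=185 > ρ²=39 → inactive
o4: d²=234 > ρ²=39 → inactive
F = F_att + ΣF_rep = (2.3077,-12.4615)
p' = p + 1/8·F = (5.2885,5.4423)

Fx=2.3077 Fy=-12.4615 x'=5.2885 y'=5.4423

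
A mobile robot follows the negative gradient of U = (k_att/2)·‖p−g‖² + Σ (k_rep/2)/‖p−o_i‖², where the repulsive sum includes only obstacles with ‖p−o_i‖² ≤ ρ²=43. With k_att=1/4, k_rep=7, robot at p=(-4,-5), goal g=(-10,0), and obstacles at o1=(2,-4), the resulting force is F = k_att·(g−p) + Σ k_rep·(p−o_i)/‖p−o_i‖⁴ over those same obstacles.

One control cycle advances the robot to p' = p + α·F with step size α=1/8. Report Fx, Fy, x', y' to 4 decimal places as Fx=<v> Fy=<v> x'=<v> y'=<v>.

F_att = 1/4·(g−p) = 1/4·(-6,5) = (-1.5000,1.2500)
o1: d²=37 ≤ ρ²=43; F_rep = 7·(-6,-1)/37² = (-0.0307,-0.0051)
F = F_att + ΣF_rep = (-1.5307,1.2449)
p' = p + 1/8·F = (-4.1913,-4.8444)

Fx=-1.5307 Fy=1.2449 x'=-4.1913 y'=-4.8444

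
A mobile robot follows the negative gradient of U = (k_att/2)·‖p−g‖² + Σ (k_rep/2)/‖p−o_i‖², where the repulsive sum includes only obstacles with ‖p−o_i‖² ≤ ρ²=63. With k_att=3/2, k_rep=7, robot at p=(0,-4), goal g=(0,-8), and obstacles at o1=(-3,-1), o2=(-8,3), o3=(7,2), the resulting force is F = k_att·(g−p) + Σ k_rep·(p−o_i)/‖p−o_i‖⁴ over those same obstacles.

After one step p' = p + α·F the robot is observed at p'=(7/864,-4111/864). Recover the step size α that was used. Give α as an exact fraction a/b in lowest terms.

α = 1/8

F_att = 3/2·(g−p) = 3/2·(0,-4) = (0.0000,-6.0000)
o1: d²=18 ≤ ρ²=63; F_rep = 7·(3,-3)/18² = (0.0648,-0.0648)
o2: d²=113 > ρ²=63 → inactive
o3: d²=85 > ρ²=63 → inactive
F = F_att + ΣF_rep = (0.0648,-6.0648)
Δp = p'−p = (0.0081,-0.7581); α = Δx/Fx = (7/864) / (7/108) = 1/8
check: Δy/Fy = (-655/864) / (-655/108) = 1/8 ✓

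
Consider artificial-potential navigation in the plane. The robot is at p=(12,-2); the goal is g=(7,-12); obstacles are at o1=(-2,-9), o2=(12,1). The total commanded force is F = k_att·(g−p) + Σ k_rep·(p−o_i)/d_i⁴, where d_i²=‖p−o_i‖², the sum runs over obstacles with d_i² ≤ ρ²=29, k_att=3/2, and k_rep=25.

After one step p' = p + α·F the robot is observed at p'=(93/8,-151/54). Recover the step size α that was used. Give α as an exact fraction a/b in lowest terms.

α = 1/20

F_att = 3/2·(g−p) = 3/2·(-5,-10) = (-7.5000,-15.0000)
o1: d²=245 > ρ²=29 → inactive
o2: d²=9 ≤ ρ²=29; F_rep = 25·(0,-3)/9² = (0.0000,-0.9259)
F = F_att + ΣF_rep = (-7.5000,-15.9259)
Δp = p'−p = (-0.3750,-0.7963); α = Δx/Fx = (-3/8) / (-15/2) = 1/20
check: Δy/Fy = (-43/54) / (-430/27) = 1/20 ✓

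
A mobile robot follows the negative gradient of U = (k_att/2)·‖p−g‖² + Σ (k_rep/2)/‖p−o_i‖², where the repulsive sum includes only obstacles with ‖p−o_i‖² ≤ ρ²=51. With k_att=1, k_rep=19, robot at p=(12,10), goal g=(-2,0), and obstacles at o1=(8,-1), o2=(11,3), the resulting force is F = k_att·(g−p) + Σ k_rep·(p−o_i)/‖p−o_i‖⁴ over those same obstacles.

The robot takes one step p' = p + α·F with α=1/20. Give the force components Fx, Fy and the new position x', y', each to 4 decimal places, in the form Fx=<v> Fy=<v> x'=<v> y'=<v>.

F_att = 1·(g−p) = 1·(-14,-10) = (-14.0000,-10.0000)
o1: d²=137 > ρ²=51 → inactive
o2: d²=50 ≤ ρ²=51; F_rep = 19·(1,7)/50² = (0.0076,0.0532)
F = F_att + ΣF_rep = (-13.9924,-9.9468)
p' = p + 1/20·F = (11.3004,9.5027)

Fx=-13.9924 Fy=-9.9468 x'=11.3004 y'=9.5027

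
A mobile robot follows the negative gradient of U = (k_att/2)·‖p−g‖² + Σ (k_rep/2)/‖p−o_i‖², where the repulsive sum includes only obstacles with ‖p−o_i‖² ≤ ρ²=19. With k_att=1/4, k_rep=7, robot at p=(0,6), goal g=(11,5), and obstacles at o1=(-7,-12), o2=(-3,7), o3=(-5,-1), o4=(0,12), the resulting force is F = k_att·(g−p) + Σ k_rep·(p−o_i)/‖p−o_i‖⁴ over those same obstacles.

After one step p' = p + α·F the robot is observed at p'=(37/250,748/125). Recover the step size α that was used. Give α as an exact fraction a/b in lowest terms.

F_att = 1/4·(g−p) = 1/4·(11,-1) = (2.7500,-0.2500)
o1: d²=373 > ρ²=19 → inactive
o2: d²=10 ≤ ρ²=19; F_rep = 7·(3,-1)/10² = (0.2100,-0.0700)
o3: d²=74 > ρ²=19 → inactive
o4: d²=36 > ρ²=19 → inactive
F = F_att + ΣF_rep = (2.9600,-0.3200)
Δp = p'−p = (0.1480,-0.0160); α = Δx/Fx = (37/250) / (74/25) = 1/20
check: Δy/Fy = (-2/125) / (-8/25) = 1/20 ✓

α = 1/20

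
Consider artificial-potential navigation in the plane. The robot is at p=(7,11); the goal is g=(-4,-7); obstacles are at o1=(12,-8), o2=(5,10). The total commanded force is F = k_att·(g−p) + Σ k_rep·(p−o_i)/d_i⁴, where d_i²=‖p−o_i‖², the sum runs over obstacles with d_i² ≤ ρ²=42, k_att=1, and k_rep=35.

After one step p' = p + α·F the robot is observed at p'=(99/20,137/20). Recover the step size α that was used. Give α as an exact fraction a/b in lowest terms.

F_att = 1·(g−p) = 1·(-11,-18) = (-11.0000,-18.0000)
o1: d²=386 > ρ²=42 → inactive
o2: d²=5 ≤ ρ²=42; F_rep = 35·(2,1)/5² = (2.8000,1.4000)
F = F_att + ΣF_rep = (-8.2000,-16.6000)
Δp = p'−p = (-2.0500,-4.1500); α = Δx/Fx = (-41/20) / (-41/5) = 1/4
check: Δy/Fy = (-83/20) / (-83/5) = 1/4 ✓

α = 1/4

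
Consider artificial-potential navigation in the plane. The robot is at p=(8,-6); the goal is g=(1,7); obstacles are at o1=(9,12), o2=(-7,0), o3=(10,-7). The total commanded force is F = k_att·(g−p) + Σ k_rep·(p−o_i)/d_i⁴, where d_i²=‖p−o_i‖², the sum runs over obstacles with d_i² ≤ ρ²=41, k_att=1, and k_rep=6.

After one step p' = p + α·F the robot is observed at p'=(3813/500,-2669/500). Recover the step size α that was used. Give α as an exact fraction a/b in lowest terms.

α = 1/20

F_att = 1·(g−p) = 1·(-7,13) = (-7.0000,13.0000)
o1: d²=325 > ρ²=41 → inactive
o2: d²=261 > ρ²=41 → inactive
o3: d²=5 ≤ ρ²=41; F_rep = 6·(-2,1)/5² = (-0.4800,0.2400)
F = F_att + ΣF_rep = (-7.4800,13.2400)
Δp = p'−p = (-0.3740,0.6620); α = Δx/Fx = (-187/500) / (-187/25) = 1/20
check: Δy/Fy = (331/500) / (331/25) = 1/20 ✓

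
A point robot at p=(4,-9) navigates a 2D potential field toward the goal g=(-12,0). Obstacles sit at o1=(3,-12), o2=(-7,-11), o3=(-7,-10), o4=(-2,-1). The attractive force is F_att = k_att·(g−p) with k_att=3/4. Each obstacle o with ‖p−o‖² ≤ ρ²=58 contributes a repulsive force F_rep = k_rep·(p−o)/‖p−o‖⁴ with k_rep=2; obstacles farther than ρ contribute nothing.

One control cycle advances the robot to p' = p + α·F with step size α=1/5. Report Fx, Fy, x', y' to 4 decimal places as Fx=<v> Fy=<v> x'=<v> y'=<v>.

F_att = 3/4·(g−p) = 3/4·(-16,9) = (-12.0000,6.7500)
o1: d²=10 ≤ ρ²=58; F_rep = 2·(1,3)/10² = (0.0200,0.0600)
o2: d²=125 > ρ²=58 → inactive
o3: d²=122 > ρ²=58 → inactive
o4: d²=100 > ρ²=58 → inactive
F = F_att + ΣF_rep = (-11.9800,6.8100)
p' = p + 1/5·F = (1.6040,-7.6380)

Fx=-11.9800 Fy=6.8100 x'=1.6040 y'=-7.6380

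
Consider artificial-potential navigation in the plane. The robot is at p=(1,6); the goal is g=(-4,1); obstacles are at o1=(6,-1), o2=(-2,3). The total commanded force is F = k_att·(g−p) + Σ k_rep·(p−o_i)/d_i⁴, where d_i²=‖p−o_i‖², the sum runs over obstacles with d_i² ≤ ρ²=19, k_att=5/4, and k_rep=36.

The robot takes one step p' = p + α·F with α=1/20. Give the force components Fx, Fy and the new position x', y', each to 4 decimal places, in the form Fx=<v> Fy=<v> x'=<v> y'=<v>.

Fx=-5.9167 Fy=-5.9167 x'=0.7042 y'=5.7042

F_att = 5/4·(g−p) = 5/4·(-5,-5) = (-6.2500,-6.2500)
o1: d²=74 > ρ²=19 → inactive
o2: d²=18 ≤ ρ²=19; F_rep = 36·(3,3)/18² = (0.3333,0.3333)
F = F_att + ΣF_rep = (-5.9167,-5.9167)
p' = p + 1/20·F = (0.7042,5.7042)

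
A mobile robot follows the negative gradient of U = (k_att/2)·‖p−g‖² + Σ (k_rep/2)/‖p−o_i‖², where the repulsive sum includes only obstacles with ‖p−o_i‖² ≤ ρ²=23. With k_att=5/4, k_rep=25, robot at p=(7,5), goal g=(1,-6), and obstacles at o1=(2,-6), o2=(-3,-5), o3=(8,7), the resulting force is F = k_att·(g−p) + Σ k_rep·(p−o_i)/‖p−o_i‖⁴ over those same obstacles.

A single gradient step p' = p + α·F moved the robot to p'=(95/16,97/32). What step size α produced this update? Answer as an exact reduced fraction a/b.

α = 1/8

F_att = 5/4·(g−p) = 5/4·(-6,-11) = (-7.5000,-13.7500)
o1: d²=146 > ρ²=23 → inactive
o2: d²=200 > ρ²=23 → inactive
o3: d²=5 ≤ ρ²=23; F_rep = 25·(-1,-2)/5² = (-1.0000,-2.0000)
F = F_att + ΣF_rep = (-8.5000,-15.7500)
Δp = p'−p = (-1.0625,-1.9688); α = Δx/Fx = (-17/16) / (-17/2) = 1/8
check: Δy/Fy = (-63/32) / (-63/4) = 1/8 ✓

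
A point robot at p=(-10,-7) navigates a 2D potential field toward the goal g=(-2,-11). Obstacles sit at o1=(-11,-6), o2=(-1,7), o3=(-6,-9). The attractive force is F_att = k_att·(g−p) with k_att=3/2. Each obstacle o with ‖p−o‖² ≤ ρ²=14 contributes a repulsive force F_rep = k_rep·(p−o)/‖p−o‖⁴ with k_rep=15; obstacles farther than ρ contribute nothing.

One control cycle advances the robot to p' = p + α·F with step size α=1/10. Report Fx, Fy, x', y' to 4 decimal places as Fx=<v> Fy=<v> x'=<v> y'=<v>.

F_att = 3/2·(g−p) = 3/2·(8,-4) = (12.0000,-6.0000)
o1: d²=2 ≤ ρ²=14; F_rep = 15·(1,-1)/2² = (3.7500,-3.7500)
o2: d²=277 > ρ²=14 → inactive
o3: d²=20 > ρ²=14 → inactive
F = F_att + ΣF_rep = (15.7500,-9.7500)
p' = p + 1/10·F = (-8.4250,-7.9750)

Fx=15.7500 Fy=-9.7500 x'=-8.4250 y'=-7.9750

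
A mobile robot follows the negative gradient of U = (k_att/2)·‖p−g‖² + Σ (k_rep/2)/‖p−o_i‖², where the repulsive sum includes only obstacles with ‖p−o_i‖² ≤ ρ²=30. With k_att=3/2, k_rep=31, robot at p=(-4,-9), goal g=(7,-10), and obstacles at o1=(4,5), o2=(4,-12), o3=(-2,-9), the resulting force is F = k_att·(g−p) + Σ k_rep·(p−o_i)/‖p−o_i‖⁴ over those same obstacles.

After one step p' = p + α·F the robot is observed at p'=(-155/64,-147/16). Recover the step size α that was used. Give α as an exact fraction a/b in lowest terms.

α = 1/8

F_att = 3/2·(g−p) = 3/2·(11,-1) = (16.5000,-1.5000)
o1: d²=260 > ρ²=30 → inactive
o2: d²=73 > ρ²=30 → inactive
o3: d²=4 ≤ ρ²=30; F_rep = 31·(-2,0)/4² = (-3.8750,0.0000)
F = F_att + ΣF_rep = (12.6250,-1.5000)
Δp = p'−p = (1.5781,-0.1875); α = Δx/Fx = (101/64) / (101/8) = 1/8
check: Δy/Fy = (-3/16) / (-3/2) = 1/8 ✓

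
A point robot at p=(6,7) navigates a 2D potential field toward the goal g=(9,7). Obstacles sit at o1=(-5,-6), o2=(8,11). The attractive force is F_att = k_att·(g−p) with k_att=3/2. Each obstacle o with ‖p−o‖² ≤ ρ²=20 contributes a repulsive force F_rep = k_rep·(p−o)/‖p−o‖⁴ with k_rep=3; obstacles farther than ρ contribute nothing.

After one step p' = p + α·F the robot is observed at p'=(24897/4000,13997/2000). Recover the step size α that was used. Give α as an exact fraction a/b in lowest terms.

α = 1/20

F_att = 3/2·(g−p) = 3/2·(3,0) = (4.5000,0.0000)
o1: d²=290 > ρ²=20 → inactive
o2: d²=20 ≤ ρ²=20; F_rep = 3·(-2,-4)/20² = (-0.0150,-0.0300)
F = F_att + ΣF_rep = (4.4850,-0.0300)
Δp = p'−p = (0.2243,-0.0015); α = Δx/Fx = (897/4000) / (897/200) = 1/20
check: Δy/Fy = (-3/2000) / (-3/100) = 1/20 ✓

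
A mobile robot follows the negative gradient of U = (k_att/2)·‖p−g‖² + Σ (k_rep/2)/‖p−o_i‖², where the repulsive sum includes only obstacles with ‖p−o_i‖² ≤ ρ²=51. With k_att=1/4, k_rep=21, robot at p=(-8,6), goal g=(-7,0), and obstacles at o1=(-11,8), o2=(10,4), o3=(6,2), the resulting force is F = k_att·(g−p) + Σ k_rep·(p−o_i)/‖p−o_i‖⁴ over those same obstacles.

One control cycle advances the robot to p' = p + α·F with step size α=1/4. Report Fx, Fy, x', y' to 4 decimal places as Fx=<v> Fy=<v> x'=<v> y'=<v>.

F_att = 1/4·(g−p) = 1/4·(1,-6) = (0.2500,-1.5000)
o1: d²=13 ≤ ρ²=51; F_rep = 21·(3,-2)/13² = (0.3728,-0.2485)
o2: d²=328 > ρ²=51 → inactive
o3: d²=212 > ρ²=51 → inactive
F = F_att + ΣF_rep = (0.6228,-1.7485)
p' = p + 1/4·F = (-7.8443,5.5629)

Fx=0.6228 Fy=-1.7485 x'=-7.8443 y'=5.5629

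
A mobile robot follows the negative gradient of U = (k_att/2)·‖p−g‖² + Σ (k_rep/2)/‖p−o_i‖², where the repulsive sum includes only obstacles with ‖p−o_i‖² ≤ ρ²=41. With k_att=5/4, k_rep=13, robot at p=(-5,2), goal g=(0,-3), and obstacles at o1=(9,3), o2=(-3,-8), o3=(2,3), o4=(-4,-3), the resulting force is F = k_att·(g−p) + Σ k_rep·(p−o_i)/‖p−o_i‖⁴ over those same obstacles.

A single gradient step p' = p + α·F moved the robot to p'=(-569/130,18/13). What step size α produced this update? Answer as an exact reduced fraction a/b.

α = 1/10

F_att = 5/4·(g−p) = 5/4·(5,-5) = (6.2500,-6.2500)
o1: d²=197 > ρ²=41 → inactive
o2: d²=104 > ρ²=41 → inactive
o3: d²=50 > ρ²=41 → inactive
o4: d²=26 ≤ ρ²=41; F_rep = 13·(-1,5)/26² = (-0.0192,0.0962)
F = F_att + ΣF_rep = (6.2308,-6.1538)
Δp = p'−p = (0.6231,-0.6154); α = Δx/Fx = (81/130) / (81/13) = 1/10
check: Δy/Fy = (-8/13) / (-80/13) = 1/10 ✓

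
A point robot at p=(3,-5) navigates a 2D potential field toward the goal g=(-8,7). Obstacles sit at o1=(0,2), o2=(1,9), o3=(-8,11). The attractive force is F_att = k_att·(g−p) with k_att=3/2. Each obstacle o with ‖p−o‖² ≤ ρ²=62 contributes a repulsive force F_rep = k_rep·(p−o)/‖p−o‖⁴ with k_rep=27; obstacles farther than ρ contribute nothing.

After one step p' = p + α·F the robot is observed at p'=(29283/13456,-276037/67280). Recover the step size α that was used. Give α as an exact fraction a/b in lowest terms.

F_att = 3/2·(g−p) = 3/2·(-11,12) = (-16.5000,18.0000)
o1: d²=58 ≤ ρ²=62; F_rep = 27·(3,-7)/58² = (0.0241,-0.0562)
o2: d²=200 > ρ²=62 → inactive
o3: d²=377 > ρ²=62 → inactive
F = F_att + ΣF_rep = (-16.4759,17.9438)
Δp = p'−p = (-0.8238,0.8972); α = Δx/Fx = (-11085/13456) / (-55425/3364) = 1/20
check: Δy/Fy = (60363/67280) / (60363/3364) = 1/20 ✓

α = 1/20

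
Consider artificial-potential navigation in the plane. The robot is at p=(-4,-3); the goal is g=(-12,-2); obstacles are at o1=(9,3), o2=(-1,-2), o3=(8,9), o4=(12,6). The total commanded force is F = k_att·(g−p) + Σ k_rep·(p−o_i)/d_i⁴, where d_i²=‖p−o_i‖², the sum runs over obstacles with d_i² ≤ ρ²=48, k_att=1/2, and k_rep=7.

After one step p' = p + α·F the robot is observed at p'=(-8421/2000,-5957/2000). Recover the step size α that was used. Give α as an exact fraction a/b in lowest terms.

F_att = 1/2·(g−p) = 1/2·(-8,1) = (-4.0000,0.5000)
o1: d²=205 > ρ²=48 → inactive
o2: d²=10 ≤ ρ²=48; F_rep = 7·(-3,-1)/10² = (-0.2100,-0.0700)
o3: d²=288 > ρ²=48 → inactive
o4: d²=337 > ρ²=48 → inactive
F = F_att + ΣF_rep = (-4.2100,0.4300)
Δp = p'−p = (-0.2105,0.0215); α = Δx/Fx = (-421/2000) / (-421/100) = 1/20
check: Δy/Fy = (43/2000) / (43/100) = 1/20 ✓

α = 1/20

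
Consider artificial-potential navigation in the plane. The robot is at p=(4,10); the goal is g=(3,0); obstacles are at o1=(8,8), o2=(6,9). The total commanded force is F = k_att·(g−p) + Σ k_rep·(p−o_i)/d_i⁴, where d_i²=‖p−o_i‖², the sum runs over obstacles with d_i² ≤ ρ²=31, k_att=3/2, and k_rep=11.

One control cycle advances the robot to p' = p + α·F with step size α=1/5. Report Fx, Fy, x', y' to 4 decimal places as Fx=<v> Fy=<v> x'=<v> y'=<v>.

Fx=-2.4900 Fy=-14.5050 x'=3.5020 y'=7.0990

F_att = 3/2·(g−p) = 3/2·(-1,-10) = (-1.5000,-15.0000)
o1: d²=20 ≤ ρ²=31; F_rep = 11·(-4,2)/20² = (-0.1100,0.0550)
o2: d²=5 ≤ ρ²=31; F_rep = 11·(-2,1)/5² = (-0.8800,0.4400)
F = F_att + ΣF_rep = (-2.4900,-14.5050)
p' = p + 1/5·F = (3.5020,7.0990)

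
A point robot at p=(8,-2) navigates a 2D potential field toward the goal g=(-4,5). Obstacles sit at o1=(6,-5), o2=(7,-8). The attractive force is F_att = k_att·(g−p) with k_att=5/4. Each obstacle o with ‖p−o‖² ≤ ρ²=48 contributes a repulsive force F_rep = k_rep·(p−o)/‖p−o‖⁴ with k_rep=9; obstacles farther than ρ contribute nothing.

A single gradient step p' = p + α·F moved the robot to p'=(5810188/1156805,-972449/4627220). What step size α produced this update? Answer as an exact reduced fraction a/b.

F_att = 5/4·(g−p) = 5/4·(-12,7) = (-15.0000,8.7500)
o1: d²=13 ≤ ρ²=48; F_rep = 9·(2,3)/13² = (0.1065,0.1598)
o2: d²=37 ≤ ρ²=48; F_rep = 9·(1,6)/37² = (0.0066,0.0394)
F = F_att + ΣF_rep = (-14.8869,8.9492)
Δp = p'−p = (-2.9774,1.7898); α = Δx/Fx = (-3444252/1156805) / (-3444252/231361) = 1/5
check: Δy/Fy = (8281991/4627220) / (8281991/925444) = 1/5 ✓

α = 1/5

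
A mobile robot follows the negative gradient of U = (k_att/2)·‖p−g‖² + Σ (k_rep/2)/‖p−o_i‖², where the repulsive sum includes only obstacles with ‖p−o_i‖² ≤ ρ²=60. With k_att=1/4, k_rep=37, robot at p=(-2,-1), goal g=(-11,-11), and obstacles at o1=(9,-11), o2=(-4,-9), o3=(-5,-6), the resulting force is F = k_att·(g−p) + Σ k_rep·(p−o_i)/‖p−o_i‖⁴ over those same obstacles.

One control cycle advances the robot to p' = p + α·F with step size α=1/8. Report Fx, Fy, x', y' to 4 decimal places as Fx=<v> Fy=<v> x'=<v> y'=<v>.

Fx=-2.1540 Fy=-2.3400 x'=-2.2692 y'=-1.2925

F_att = 1/4·(g−p) = 1/4·(-9,-10) = (-2.2500,-2.5000)
o1: d²=221 > ρ²=60 → inactive
o2: d²=68 > ρ²=60 → inactive
o3: d²=34 ≤ ρ²=60; F_rep = 37·(3,5)/34² = (0.0960,0.1600)
F = F_att + ΣF_rep = (-2.1540,-2.3400)
p' = p + 1/8·F = (-2.2692,-1.2925)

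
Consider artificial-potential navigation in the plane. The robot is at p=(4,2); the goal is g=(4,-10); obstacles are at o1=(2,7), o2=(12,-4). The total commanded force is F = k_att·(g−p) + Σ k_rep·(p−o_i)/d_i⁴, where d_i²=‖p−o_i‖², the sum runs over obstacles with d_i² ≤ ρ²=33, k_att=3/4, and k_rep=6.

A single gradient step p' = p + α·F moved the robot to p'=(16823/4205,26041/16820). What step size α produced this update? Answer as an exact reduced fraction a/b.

α = 1/20

F_att = 3/4·(g−p) = 3/4·(0,-12) = (0.0000,-9.0000)
o1: d²=29 ≤ ρ²=33; F_rep = 6·(2,-5)/29² = (0.0143,-0.0357)
o2: d²=100 > ρ²=33 → inactive
F = F_att + ΣF_rep = (0.0143,-9.0357)
Δp = p'−p = (0.0007,-0.4518); α = Δx/Fx = (3/4205) / (12/841) = 1/20
check: Δy/Fy = (-7599/16820) / (-7599/841) = 1/20 ✓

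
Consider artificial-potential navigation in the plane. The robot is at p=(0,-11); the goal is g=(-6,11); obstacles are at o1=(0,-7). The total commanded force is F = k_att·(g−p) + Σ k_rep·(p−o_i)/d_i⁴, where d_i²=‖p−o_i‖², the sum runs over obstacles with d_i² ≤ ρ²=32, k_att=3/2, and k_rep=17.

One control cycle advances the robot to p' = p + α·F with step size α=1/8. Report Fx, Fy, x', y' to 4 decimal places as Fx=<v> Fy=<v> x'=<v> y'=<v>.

Fx=-9.0000 Fy=32.7344 x'=-1.1250 y'=-6.9082

F_att = 3/2·(g−p) = 3/2·(-6,22) = (-9.0000,33.0000)
o1: d²=16 ≤ ρ²=32; F_rep = 17·(0,-4)/16² = (0.0000,-0.2656)
F = F_att + ΣF_rep = (-9.0000,32.7344)
p' = p + 1/8·F = (-1.1250,-6.9082)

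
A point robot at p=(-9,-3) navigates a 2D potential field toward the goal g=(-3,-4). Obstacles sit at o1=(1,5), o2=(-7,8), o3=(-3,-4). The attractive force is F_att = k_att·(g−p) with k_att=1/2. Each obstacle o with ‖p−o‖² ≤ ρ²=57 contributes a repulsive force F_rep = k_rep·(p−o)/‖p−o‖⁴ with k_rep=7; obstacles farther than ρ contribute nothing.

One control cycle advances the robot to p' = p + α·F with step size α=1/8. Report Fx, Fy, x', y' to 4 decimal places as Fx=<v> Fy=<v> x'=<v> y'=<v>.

Fx=2.9693 Fy=-0.4949 x'=-8.6288 y'=-3.0619

F_att = 1/2·(g−p) = 1/2·(6,-1) = (3.0000,-0.5000)
o1: d²=164 > ρ²=57 → inactive
o2: d²=125 > ρ²=57 → inactive
o3: d²=37 ≤ ρ²=57; F_rep = 7·(-6,1)/37² = (-0.0307,0.0051)
F = F_att + ΣF_rep = (2.9693,-0.4949)
p' = p + 1/8·F = (-8.6288,-3.0619)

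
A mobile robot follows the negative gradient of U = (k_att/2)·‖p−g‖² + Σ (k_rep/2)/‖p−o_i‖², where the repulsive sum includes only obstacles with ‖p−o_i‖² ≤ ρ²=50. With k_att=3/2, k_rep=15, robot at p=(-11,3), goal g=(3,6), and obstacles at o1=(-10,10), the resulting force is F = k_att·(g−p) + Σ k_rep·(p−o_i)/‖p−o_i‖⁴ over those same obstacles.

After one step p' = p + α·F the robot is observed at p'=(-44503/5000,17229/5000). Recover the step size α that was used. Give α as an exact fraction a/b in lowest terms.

α = 1/10

F_att = 3/2·(g−p) = 3/2·(14,3) = (21.0000,4.5000)
o1: d²=50 ≤ ρ²=50; F_rep = 15·(-1,-7)/50² = (-0.0060,-0.0420)
F = F_att + ΣF_rep = (20.9940,4.4580)
Δp = p'−p = (2.0994,0.4458); α = Δx/Fx = (10497/5000) / (10497/500) = 1/10
check: Δy/Fy = (2229/5000) / (2229/500) = 1/10 ✓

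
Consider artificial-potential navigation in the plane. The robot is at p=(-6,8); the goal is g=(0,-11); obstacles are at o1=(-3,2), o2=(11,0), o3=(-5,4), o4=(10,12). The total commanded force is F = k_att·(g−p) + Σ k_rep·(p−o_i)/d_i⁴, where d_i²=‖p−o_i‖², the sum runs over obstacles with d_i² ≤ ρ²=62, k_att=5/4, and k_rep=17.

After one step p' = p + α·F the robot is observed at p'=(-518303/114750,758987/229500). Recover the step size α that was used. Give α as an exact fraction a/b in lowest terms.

α = 1/5

F_att = 5/4·(g−p) = 5/4·(6,-19) = (7.5000,-23.7500)
o1: d²=45 ≤ ρ²=62; F_rep = 17·(-3,6)/45² = (-0.0252,0.0504)
o2: d²=353 > ρ²=62 → inactive
o3: d²=17 ≤ ρ²=62; F_rep = 17·(-1,4)/17² = (-0.0588,0.2353)
o4: d²=272 > ρ²=62 → inactive
F = F_att + ΣF_rep = (7.4160,-23.4643)
Δp = p'−p = (1.4832,-4.6929); α = Δx/Fx = (170197/114750) / (170197/22950) = 1/5
check: Δy/Fy = (-1077013/229500) / (-1077013/45900) = 1/5 ✓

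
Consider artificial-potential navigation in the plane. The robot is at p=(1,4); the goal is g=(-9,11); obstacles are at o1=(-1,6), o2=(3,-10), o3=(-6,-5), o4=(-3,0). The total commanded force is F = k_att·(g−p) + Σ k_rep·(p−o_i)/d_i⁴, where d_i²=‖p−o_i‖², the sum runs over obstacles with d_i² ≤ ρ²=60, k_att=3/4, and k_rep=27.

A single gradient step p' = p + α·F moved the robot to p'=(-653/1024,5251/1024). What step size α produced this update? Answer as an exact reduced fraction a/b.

α = 1/4

F_att = 3/4·(g−p) = 3/4·(-10,7) = (-7.5000,5.2500)
o1: d²=8 ≤ ρ²=60; F_rep = 27·(2,-2)/8² = (0.8438,-0.8438)
o2: d²=200 > ρ²=60 → inactive
o3: d²=130 > ρ²=60 → inactive
o4: d²=32 ≤ ρ²=60; F_rep = 27·(4,4)/32² = (0.1055,0.1055)
F = F_att + ΣF_rep = (-6.5508,4.5117)
Δp = p'−p = (-1.6377,1.1279); α = Δx/Fx = (-1677/1024) / (-1677/256) = 1/4
check: Δy/Fy = (1155/1024) / (1155/256) = 1/4 ✓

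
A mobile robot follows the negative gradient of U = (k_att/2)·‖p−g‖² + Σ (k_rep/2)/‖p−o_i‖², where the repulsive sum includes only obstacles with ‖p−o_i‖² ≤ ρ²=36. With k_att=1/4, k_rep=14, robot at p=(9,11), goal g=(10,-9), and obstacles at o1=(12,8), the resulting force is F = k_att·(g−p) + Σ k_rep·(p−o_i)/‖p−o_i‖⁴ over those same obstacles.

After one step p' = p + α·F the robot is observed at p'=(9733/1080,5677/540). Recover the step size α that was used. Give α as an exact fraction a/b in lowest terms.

F_att = 1/4·(g−p) = 1/4·(1,-20) = (0.2500,-5.0000)
o1: d²=18 ≤ ρ²=36; F_rep = 14·(-3,3)/18² = (-0.1296,0.1296)
F = F_att + ΣF_rep = (0.1204,-4.8704)
Δp = p'−p = (0.0120,-0.4870); α = Δx/Fx = (13/1080) / (13/108) = 1/10
check: Δy/Fy = (-263/540) / (-263/54) = 1/10 ✓

α = 1/10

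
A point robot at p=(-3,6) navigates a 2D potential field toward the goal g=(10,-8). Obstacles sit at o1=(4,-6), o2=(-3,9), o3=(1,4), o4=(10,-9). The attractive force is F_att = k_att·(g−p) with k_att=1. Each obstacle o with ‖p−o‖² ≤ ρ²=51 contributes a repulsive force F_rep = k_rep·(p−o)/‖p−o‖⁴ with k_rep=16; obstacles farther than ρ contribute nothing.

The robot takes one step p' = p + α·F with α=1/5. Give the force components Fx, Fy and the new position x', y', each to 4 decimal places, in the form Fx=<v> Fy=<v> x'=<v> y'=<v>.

F_att = 1·(g−p) = 1·(13,-14) = (13.0000,-14.0000)
o1: d²=193 > ρ²=51 → inactive
o2: d²=9 ≤ ρ²=51; F_rep = 16·(0,-3)/9² = (0.0000,-0.5926)
o3: d²=20 ≤ ρ²=51; F_rep = 16·(-4,2)/20² = (-0.1600,0.0800)
o4: d²=394 > ρ²=51 → inactive
F = F_att + ΣF_rep = (12.8400,-14.5126)
p' = p + 1/5·F = (-0.4320,3.0975)

Fx=12.8400 Fy=-14.5126 x'=-0.4320 y'=3.0975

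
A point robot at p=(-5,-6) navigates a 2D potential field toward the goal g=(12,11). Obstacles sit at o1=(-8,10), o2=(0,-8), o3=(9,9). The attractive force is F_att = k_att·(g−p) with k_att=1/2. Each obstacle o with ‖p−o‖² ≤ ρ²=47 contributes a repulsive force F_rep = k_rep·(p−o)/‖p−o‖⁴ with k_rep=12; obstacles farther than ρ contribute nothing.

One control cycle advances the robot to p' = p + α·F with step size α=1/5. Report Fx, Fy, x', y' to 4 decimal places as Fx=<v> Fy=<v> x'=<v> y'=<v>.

F_att = 1/2·(g−p) = 1/2·(17,17) = (8.5000,8.5000)
o1: d²=265 > ρ²=47 → inactive
o2: d²=29 ≤ ρ²=47; F_rep = 12·(-5,2)/29² = (-0.0713,0.0285)
o3: d²=421 > ρ²=47 → inactive
F = F_att + ΣF_rep = (8.4287,8.5285)
p' = p + 1/5·F = (-3.3143,-4.2943)

Fx=8.4287 Fy=8.5285 x'=-3.3143 y'=-4.2943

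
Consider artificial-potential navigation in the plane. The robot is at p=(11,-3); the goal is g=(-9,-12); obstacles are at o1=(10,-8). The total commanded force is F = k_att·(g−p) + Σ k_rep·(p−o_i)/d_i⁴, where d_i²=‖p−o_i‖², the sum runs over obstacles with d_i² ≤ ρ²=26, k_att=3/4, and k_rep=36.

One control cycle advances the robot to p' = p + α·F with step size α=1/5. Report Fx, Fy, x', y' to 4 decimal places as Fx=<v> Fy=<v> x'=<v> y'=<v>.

Fx=-14.9467 Fy=-6.4837 x'=8.0107 y'=-4.2967

F_att = 3/4·(g−p) = 3/4·(-20,-9) = (-15.0000,-6.7500)
o1: d²=26 ≤ ρ²=26; F_rep = 36·(1,5)/26² = (0.0533,0.2663)
F = F_att + ΣF_rep = (-14.9467,-6.4837)
p' = p + 1/5·F = (8.0107,-4.2967)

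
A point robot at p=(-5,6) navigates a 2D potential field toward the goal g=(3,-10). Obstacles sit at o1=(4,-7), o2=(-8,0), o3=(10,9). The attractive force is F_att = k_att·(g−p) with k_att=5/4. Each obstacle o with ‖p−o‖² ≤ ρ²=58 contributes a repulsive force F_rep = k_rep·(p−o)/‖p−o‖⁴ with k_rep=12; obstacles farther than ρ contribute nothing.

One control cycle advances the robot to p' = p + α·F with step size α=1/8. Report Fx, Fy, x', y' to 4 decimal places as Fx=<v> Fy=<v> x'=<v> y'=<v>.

F_att = 5/4·(g−p) = 5/4·(8,-16) = (10.0000,-20.0000)
o1: d²=250 > ρ²=58 → inactive
o2: d²=45 ≤ ρ²=58; F_rep = 12·(3,6)/45² = (0.0178,0.0356)
o3: d²=234 > ρ²=58 → inactive
F = F_att + ΣF_rep = (10.0178,-19.9644)
p' = p + 1/8·F = (-3.7478,3.5044)

Fx=10.0178 Fy=-19.9644 x'=-3.7478 y'=3.5044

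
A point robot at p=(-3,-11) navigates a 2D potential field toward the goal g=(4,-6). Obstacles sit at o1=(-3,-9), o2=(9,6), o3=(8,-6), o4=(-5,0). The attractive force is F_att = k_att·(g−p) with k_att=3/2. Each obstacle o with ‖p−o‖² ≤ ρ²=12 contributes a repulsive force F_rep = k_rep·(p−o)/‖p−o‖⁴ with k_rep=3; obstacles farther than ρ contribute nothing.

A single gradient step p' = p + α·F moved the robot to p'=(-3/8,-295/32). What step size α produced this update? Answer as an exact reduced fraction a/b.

F_att = 3/2·(g−p) = 3/2·(7,5) = (10.5000,7.5000)
o1: d²=4 ≤ ρ²=12; F_rep = 3·(0,-2)/4² = (0.0000,-0.3750)
o2: d²=433 > ρ²=12 → inactive
o3: d²=146 > ρ²=12 → inactive
o4: d²=125 > ρ²=12 → inactive
F = F_att + ΣF_rep = (10.5000,7.1250)
Δp = p'−p = (2.6250,1.7812); α = Δx/Fx = (21/8) / (21/2) = 1/4
check: Δy/Fy = (57/32) / (57/8) = 1/4 ✓

α = 1/4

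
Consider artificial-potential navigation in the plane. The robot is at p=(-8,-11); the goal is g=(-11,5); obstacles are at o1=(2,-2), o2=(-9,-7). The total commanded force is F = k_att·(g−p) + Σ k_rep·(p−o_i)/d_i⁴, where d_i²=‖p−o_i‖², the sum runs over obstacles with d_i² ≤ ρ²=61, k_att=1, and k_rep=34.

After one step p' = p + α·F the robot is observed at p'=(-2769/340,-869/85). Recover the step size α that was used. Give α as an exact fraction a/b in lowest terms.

α = 1/20

F_att = 1·(g−p) = 1·(-3,16) = (-3.0000,16.0000)
o1: d²=181 > ρ²=61 → inactive
o2: d²=17 ≤ ρ²=61; F_rep = 34·(1,-4)/17² = (0.1176,-0.4706)
F = F_att + ΣF_rep = (-2.8824,15.5294)
Δp = p'−p = (-0.1441,0.7765); α = Δx/Fx = (-49/340) / (-49/17) = 1/20
check: Δy/Fy = (66/85) / (264/17) = 1/20 ✓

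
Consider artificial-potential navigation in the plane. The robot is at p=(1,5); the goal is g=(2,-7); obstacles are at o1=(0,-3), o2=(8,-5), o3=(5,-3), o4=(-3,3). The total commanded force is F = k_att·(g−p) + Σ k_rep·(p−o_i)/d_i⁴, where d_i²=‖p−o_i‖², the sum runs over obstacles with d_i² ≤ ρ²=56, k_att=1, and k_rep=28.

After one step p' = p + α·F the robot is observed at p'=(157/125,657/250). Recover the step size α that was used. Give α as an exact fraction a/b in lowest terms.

α = 1/5

F_att = 1·(g−p) = 1·(1,-12) = (1.0000,-12.0000)
o1: d²=65 > ρ²=56 → inactive
o2: d²=149 > ρ²=56 → inactive
o3: d²=80 > ρ²=56 → inactive
o4: d²=20 ≤ ρ²=56; F_rep = 28·(4,2)/20² = (0.2800,0.1400)
F = F_att + ΣF_rep = (1.2800,-11.8600)
Δp = p'−p = (0.2560,-2.3720); α = Δx/Fx = (32/125) / (32/25) = 1/5
check: Δy/Fy = (-593/250) / (-593/50) = 1/5 ✓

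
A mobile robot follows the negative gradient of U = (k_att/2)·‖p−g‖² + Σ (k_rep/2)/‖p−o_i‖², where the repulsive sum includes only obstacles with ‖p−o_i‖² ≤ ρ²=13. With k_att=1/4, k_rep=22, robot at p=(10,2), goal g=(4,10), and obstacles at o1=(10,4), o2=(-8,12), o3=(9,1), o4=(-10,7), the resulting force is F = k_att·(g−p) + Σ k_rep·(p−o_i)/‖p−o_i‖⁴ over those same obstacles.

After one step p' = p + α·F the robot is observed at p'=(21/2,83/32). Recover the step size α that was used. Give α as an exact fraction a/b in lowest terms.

α = 1/8

F_att = 1/4·(g−p) = 1/4·(-6,8) = (-1.5000,2.0000)
o1: d²=4 ≤ ρ²=13; F_rep = 22·(0,-2)/4² = (0.0000,-2.7500)
o2: d²=424 > ρ²=13 → inactive
o3: d²=2 ≤ ρ²=13; F_rep = 22·(1,1)/2² = (5.5000,5.5000)
o4: d²=425 > ρ²=13 → inactive
F = F_att + ΣF_rep = (4.0000,4.7500)
Δp = p'−p = (0.5000,0.5938); α = Δx/Fx = (1/2) / (4) = 1/8
check: Δy/Fy = (19/32) / (19/4) = 1/8 ✓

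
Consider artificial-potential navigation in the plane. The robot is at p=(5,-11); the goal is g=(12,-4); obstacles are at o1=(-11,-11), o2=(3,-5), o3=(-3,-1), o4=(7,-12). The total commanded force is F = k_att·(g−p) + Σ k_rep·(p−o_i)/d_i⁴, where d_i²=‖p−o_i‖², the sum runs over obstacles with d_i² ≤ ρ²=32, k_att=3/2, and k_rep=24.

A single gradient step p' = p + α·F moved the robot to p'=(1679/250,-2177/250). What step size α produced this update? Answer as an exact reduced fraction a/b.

α = 1/5

F_att = 3/2·(g−p) = 3/2·(7,7) = (10.5000,10.5000)
o1: d²=256 > ρ²=32 → inactive
o2: d²=40 > ρ²=32 → inactive
o3: d²=164 > ρ²=32 → inactive
o4: d²=5 ≤ ρ²=32; F_rep = 24·(-2,1)/5² = (-1.9200,0.9600)
F = F_att + ΣF_rep = (8.5800,11.4600)
Δp = p'−p = (1.7160,2.2920); α = Δx/Fx = (429/250) / (429/50) = 1/5
check: Δy/Fy = (573/250) / (573/50) = 1/5 ✓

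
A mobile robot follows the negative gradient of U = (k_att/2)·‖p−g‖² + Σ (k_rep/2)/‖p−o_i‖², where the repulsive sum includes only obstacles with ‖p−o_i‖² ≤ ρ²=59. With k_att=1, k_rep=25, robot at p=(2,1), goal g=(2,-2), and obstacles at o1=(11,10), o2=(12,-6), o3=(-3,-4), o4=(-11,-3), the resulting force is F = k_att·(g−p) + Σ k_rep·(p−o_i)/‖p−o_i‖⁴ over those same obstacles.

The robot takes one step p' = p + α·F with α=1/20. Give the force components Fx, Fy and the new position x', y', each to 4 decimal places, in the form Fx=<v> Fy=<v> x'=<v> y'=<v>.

Fx=0.0500 Fy=-2.9500 x'=2.0025 y'=0.8525

F_att = 1·(g−p) = 1·(0,-3) = (0.0000,-3.0000)
o1: d²=162 > ρ²=59 → inactive
o2: d²=149 > ρ²=59 → inactive
o3: d²=50 ≤ ρ²=59; F_rep = 25·(5,5)/50² = (0.0500,0.0500)
o4: d²=185 > ρ²=59 → inactive
F = F_att + ΣF_rep = (0.0500,-2.9500)
p' = p + 1/20·F = (2.0025,0.8525)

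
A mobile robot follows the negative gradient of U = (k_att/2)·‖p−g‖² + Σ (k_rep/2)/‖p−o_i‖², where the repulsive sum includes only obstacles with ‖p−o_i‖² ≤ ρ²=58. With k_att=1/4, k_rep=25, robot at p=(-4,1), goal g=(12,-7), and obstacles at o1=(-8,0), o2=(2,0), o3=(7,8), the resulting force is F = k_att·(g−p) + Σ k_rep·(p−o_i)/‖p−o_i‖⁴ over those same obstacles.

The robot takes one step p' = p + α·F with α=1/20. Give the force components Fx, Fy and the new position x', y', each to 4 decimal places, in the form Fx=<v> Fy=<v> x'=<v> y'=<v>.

F_att = 1/4·(g−p) = 1/4·(16,-8) = (4.0000,-2.0000)
o1: d²=17 ≤ ρ²=58; F_rep = 25·(4,1)/17² = (0.3460,0.0865)
o2: d²=37 ≤ ρ²=58; F_rep = 25·(-6,1)/37² = (-0.1096,0.0183)
o3: d²=170 > ρ²=58 → inactive
F = F_att + ΣF_rep = (4.2365,-1.8952)
p' = p + 1/20·F = (-3.7882,0.9052)

Fx=4.2365 Fy=-1.8952 x'=-3.7882 y'=0.9052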